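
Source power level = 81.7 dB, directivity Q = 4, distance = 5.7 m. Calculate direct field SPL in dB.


Given values:
  Lw = 81.7 dB, Q = 4, r = 5.7 m
Formula: SPL = Lw + 10 * log10(Q / (4 * pi * r^2))
Compute 4 * pi * r^2 = 4 * pi * 5.7^2 = 408.2814
Compute Q / denom = 4 / 408.2814 = 0.00979716
Compute 10 * log10(0.00979716) = -20.089
SPL = 81.7 + (-20.089) = 61.61

61.61 dB


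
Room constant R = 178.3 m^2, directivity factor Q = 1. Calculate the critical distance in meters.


Given values:
  R = 178.3 m^2, Q = 1
Formula: d_c = 0.141 * sqrt(Q * R)
Compute Q * R = 1 * 178.3 = 178.3
Compute sqrt(178.3) = 13.3529
d_c = 0.141 * 13.3529 = 1.883

1.883 m


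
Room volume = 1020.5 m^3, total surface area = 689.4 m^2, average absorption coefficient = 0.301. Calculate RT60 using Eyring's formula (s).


Given values:
  V = 1020.5 m^3, S = 689.4 m^2, alpha = 0.301
Formula: RT60 = 0.161 * V / (-S * ln(1 - alpha))
Compute ln(1 - 0.301) = ln(0.699) = -0.358105
Denominator: -689.4 * -0.358105 = 246.8776
Numerator: 0.161 * 1020.5 = 164.3005
RT60 = 164.3005 / 246.8776 = 0.666

0.666 s


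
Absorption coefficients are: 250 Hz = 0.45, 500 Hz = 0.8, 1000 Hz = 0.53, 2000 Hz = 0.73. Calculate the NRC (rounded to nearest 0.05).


Given values:
  a_250 = 0.45, a_500 = 0.8
  a_1000 = 0.53, a_2000 = 0.73
Formula: NRC = (a250 + a500 + a1000 + a2000) / 4
Sum = 0.45 + 0.8 + 0.53 + 0.73 = 2.51
NRC = 2.51 / 4 = 0.6275
Rounded to nearest 0.05: 0.65

0.65


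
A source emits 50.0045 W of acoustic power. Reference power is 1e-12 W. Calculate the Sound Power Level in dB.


Given values:
  W = 50.0045 W
  W_ref = 1e-12 W
Formula: SWL = 10 * log10(W / W_ref)
Compute ratio: W / W_ref = 50004500000000
Compute log10: log10(50004500000000) = 13.699009
Multiply: SWL = 10 * 13.699009 = 136.99

136.99 dB


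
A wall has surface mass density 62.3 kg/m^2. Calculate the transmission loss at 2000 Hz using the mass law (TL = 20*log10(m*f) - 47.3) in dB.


Given values:
  m = 62.3 kg/m^2, f = 2000 Hz
Formula: TL = 20 * log10(m * f) - 47.3
Compute m * f = 62.3 * 2000 = 124600.0
Compute log10(124600.0) = 5.095518
Compute 20 * 5.095518 = 101.9104
TL = 101.9104 - 47.3 = 54.61

54.61 dB


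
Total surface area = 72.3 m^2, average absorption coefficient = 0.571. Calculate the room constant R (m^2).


Given values:
  S = 72.3 m^2, alpha = 0.571
Formula: R = S * alpha / (1 - alpha)
Numerator: 72.3 * 0.571 = 41.2833
Denominator: 1 - 0.571 = 0.429
R = 41.2833 / 0.429 = 96.23

96.23 m^2


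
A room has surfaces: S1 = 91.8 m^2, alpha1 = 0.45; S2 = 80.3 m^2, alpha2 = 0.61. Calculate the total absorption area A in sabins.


Given surfaces:
  Surface 1: 91.8 * 0.45 = 41.31
  Surface 2: 80.3 * 0.61 = 48.983
Formula: A = sum(Si * alpha_i)
A = 41.31 + 48.983
A = 90.29

90.29 sabins


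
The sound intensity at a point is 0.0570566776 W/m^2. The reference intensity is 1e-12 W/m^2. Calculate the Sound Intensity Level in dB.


Given values:
  I = 0.0570566776 W/m^2
  I_ref = 1e-12 W/m^2
Formula: SIL = 10 * log10(I / I_ref)
Compute ratio: I / I_ref = 57056677600
Compute log10: log10(57056677600) = 10.756306
Multiply: SIL = 10 * 10.756306 = 107.56

107.56 dB


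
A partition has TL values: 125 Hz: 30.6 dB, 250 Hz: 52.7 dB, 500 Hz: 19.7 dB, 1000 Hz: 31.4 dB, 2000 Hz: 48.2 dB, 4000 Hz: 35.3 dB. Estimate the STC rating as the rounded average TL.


Given TL values at each frequency:
  125 Hz: 30.6 dB
  250 Hz: 52.7 dB
  500 Hz: 19.7 dB
  1000 Hz: 31.4 dB
  2000 Hz: 48.2 dB
  4000 Hz: 35.3 dB
Formula: STC ~ round(average of TL values)
Sum = 30.6 + 52.7 + 19.7 + 31.4 + 48.2 + 35.3 = 217.9
Average = 217.9 / 6 = 36.32
Rounded: 36

36


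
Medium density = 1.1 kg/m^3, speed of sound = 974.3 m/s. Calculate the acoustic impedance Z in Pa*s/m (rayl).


Given values:
  rho = 1.1 kg/m^3
  c = 974.3 m/s
Formula: Z = rho * c
Z = 1.1 * 974.3
Z = 1071.73

1071.73 rayl


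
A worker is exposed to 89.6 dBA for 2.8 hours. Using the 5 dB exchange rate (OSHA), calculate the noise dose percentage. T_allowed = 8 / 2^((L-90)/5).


Given values:
  L = 89.6 dBA, T = 2.8 hours
Formula: T_allowed = 8 / 2^((L - 90) / 5)
Compute exponent: (89.6 - 90) / 5 = -0.08
Compute 2^(-0.08) = 0.946058
T_allowed = 8 / 0.946058 = 8.456141 hours
Dose = (T / T_allowed) * 100
Dose = (2.8 / 8.456141) * 100 = 33.11

33.11 %


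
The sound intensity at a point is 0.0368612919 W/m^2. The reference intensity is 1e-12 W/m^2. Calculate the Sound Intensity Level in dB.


Given values:
  I = 0.0368612919 W/m^2
  I_ref = 1e-12 W/m^2
Formula: SIL = 10 * log10(I / I_ref)
Compute ratio: I / I_ref = 36861291900
Compute log10: log10(36861291900) = 10.566571
Multiply: SIL = 10 * 10.566571 = 105.67

105.67 dB


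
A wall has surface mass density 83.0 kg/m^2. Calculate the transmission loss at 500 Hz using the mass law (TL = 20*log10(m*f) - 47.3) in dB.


Given values:
  m = 83.0 kg/m^2, f = 500 Hz
Formula: TL = 20 * log10(m * f) - 47.3
Compute m * f = 83.0 * 500 = 41500.0
Compute log10(41500.0) = 4.618048
Compute 20 * 4.618048 = 92.361
TL = 92.361 - 47.3 = 45.06

45.06 dB


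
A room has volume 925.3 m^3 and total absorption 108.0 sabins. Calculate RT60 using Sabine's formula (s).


Given values:
  V = 925.3 m^3
  A = 108.0 sabins
Formula: RT60 = 0.161 * V / A
Numerator: 0.161 * 925.3 = 148.9733
RT60 = 148.9733 / 108.0 = 1.379

1.379 s


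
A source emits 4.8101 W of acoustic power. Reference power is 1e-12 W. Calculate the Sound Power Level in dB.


Given values:
  W = 4.8101 W
  W_ref = 1e-12 W
Formula: SWL = 10 * log10(W / W_ref)
Compute ratio: W / W_ref = 4810100000000
Compute log10: log10(4810100000000) = 12.682154
Multiply: SWL = 10 * 12.682154 = 126.82

126.82 dB


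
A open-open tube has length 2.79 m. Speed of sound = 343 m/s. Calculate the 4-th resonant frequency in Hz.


Given values:
  Tube type: open-open, L = 2.79 m, c = 343 m/s, n = 4
Formula: f_n = n * c / (2 * L)
Compute 2 * L = 2 * 2.79 = 5.58
f = 4 * 343 / 5.58
f = 245.88

245.88 Hz


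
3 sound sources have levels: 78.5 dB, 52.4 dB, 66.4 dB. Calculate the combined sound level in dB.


Formula: L_total = 10 * log10( sum(10^(Li/10)) )
  Source 1: 10^(78.5/10) = 70794578.4384
  Source 2: 10^(52.4/10) = 173780.0829
  Source 3: 10^(66.4/10) = 4365158.3224
Sum of linear values = 75333516.8437
L_total = 10 * log10(75333516.8437) = 78.77

78.77 dB


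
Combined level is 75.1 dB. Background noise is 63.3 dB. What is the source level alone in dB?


Given values:
  L_total = 75.1 dB, L_bg = 63.3 dB
Formula: L_source = 10 * log10(10^(L_total/10) - 10^(L_bg/10))
Convert to linear:
  10^(75.1/10) = 32359365.693
  10^(63.3/10) = 2137962.0895
Difference: 32359365.693 - 2137962.0895 = 30221403.6035
L_source = 10 * log10(30221403.6035) = 74.8

74.8 dB


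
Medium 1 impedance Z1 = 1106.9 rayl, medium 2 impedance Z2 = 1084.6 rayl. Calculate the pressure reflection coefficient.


Given values:
  Z1 = 1106.9 rayl, Z2 = 1084.6 rayl
Formula: R = (Z2 - Z1) / (Z2 + Z1)
Numerator: Z2 - Z1 = 1084.6 - 1106.9 = -22.3
Denominator: Z2 + Z1 = 1084.6 + 1106.9 = 2191.5
R = -22.3 / 2191.5 = -0.0102

-0.0102


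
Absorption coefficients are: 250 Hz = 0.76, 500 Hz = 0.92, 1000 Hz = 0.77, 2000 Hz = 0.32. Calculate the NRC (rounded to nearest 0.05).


Given values:
  a_250 = 0.76, a_500 = 0.92
  a_1000 = 0.77, a_2000 = 0.32
Formula: NRC = (a250 + a500 + a1000 + a2000) / 4
Sum = 0.76 + 0.92 + 0.77 + 0.32 = 2.77
NRC = 2.77 / 4 = 0.6925
Rounded to nearest 0.05: 0.7

0.7


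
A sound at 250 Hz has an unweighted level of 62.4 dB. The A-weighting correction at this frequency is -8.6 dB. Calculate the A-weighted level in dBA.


Given values:
  SPL = 62.4 dB
  A-weighting at 250 Hz = -8.6 dB
Formula: L_A = SPL + A_weight
L_A = 62.4 + (-8.6)
L_A = 53.8

53.8 dBA


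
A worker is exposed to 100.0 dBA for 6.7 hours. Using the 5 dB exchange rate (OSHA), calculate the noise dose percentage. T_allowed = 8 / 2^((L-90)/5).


Given values:
  L = 100.0 dBA, T = 6.7 hours
Formula: T_allowed = 8 / 2^((L - 90) / 5)
Compute exponent: (100.0 - 90) / 5 = 2.0
Compute 2^(2.0) = 4.0
T_allowed = 8 / 4.0 = 2.0 hours
Dose = (T / T_allowed) * 100
Dose = (6.7 / 2.0) * 100 = 335.0

335.0 %


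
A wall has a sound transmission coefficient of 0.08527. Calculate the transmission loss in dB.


Given values:
  tau = 0.08527
Formula: TL = 10 * log10(1 / tau)
Compute 1 / tau = 1 / 0.08527 = 11.7275
Compute log10(11.7275) = 1.069205
TL = 10 * 1.069205 = 10.69

10.69 dB


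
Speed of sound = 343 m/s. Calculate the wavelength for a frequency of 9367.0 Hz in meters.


Given values:
  c = 343 m/s, f = 9367.0 Hz
Formula: lambda = c / f
lambda = 343 / 9367.0
lambda = 0.0366

0.0366 m


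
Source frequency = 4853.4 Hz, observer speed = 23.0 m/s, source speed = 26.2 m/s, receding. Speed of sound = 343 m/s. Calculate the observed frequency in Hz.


Given values:
  f_s = 4853.4 Hz, v_o = 23.0 m/s, v_s = 26.2 m/s
  Direction: receding
Formula: f_o = f_s * (c - v_o) / (c + v_s)
Numerator: c - v_o = 343 - 23.0 = 320.0
Denominator: c + v_s = 343 + 26.2 = 369.2
f_o = 4853.4 * 320.0 / 369.2 = 4206.63

4206.63 Hz


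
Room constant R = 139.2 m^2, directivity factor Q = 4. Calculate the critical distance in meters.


Given values:
  R = 139.2 m^2, Q = 4
Formula: d_c = 0.141 * sqrt(Q * R)
Compute Q * R = 4 * 139.2 = 556.8
Compute sqrt(556.8) = 23.5966
d_c = 0.141 * 23.5966 = 3.327

3.327 m


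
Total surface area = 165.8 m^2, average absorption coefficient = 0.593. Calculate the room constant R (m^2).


Given values:
  S = 165.8 m^2, alpha = 0.593
Formula: R = S * alpha / (1 - alpha)
Numerator: 165.8 * 0.593 = 98.3194
Denominator: 1 - 0.593 = 0.407
R = 98.3194 / 0.407 = 241.57

241.57 m^2


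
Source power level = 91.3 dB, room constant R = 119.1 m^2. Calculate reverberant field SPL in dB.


Given values:
  Lw = 91.3 dB, R = 119.1 m^2
Formula: SPL = Lw + 10 * log10(4 / R)
Compute 4 / R = 4 / 119.1 = 0.033585
Compute 10 * log10(0.033585) = -14.7385
SPL = 91.3 + (-14.7385) = 76.56

76.56 dB


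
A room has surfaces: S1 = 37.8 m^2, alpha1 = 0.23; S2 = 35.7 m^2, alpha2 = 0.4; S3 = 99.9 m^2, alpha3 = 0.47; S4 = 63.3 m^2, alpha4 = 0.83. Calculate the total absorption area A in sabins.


Given surfaces:
  Surface 1: 37.8 * 0.23 = 8.694
  Surface 2: 35.7 * 0.4 = 14.28
  Surface 3: 99.9 * 0.47 = 46.953
  Surface 4: 63.3 * 0.83 = 52.539
Formula: A = sum(Si * alpha_i)
A = 8.694 + 14.28 + 46.953 + 52.539
A = 122.47

122.47 sabins


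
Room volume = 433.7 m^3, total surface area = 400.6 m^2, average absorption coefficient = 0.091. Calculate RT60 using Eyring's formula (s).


Given values:
  V = 433.7 m^3, S = 400.6 m^2, alpha = 0.091
Formula: RT60 = 0.161 * V / (-S * ln(1 - alpha))
Compute ln(1 - 0.091) = ln(0.909) = -0.09541
Denominator: -400.6 * -0.09541 = 38.2212
Numerator: 0.161 * 433.7 = 69.8257
RT60 = 69.8257 / 38.2212 = 1.827

1.827 s


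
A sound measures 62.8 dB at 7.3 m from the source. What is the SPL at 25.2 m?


Given values:
  SPL1 = 62.8 dB, r1 = 7.3 m, r2 = 25.2 m
Formula: SPL2 = SPL1 - 20 * log10(r2 / r1)
Compute ratio: r2 / r1 = 25.2 / 7.3 = 3.4521
Compute log10: log10(3.4521) = 0.538083
Compute drop: 20 * 0.538083 = 10.7617
SPL2 = 62.8 - 10.7617 = 52.04

52.04 dB


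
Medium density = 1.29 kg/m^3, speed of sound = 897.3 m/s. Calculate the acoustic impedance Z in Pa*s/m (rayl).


Given values:
  rho = 1.29 kg/m^3
  c = 897.3 m/s
Formula: Z = rho * c
Z = 1.29 * 897.3
Z = 1157.52

1157.52 rayl


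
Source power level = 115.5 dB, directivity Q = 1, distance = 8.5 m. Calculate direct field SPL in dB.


Given values:
  Lw = 115.5 dB, Q = 1, r = 8.5 m
Formula: SPL = Lw + 10 * log10(Q / (4 * pi * r^2))
Compute 4 * pi * r^2 = 4 * pi * 8.5^2 = 907.9203
Compute Q / denom = 1 / 907.9203 = 0.00110142
Compute 10 * log10(0.00110142) = -29.5805
SPL = 115.5 + (-29.5805) = 85.92

85.92 dB


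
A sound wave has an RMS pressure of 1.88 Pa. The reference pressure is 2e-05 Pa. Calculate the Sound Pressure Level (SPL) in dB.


Given values:
  p = 1.88 Pa
  p_ref = 2e-05 Pa
Formula: SPL = 20 * log10(p / p_ref)
Compute ratio: p / p_ref = 1.88 / 2e-05 = 94000
Compute log10: log10(94000) = 4.973128
Multiply: SPL = 20 * 4.973128 = 99.46

99.46 dB


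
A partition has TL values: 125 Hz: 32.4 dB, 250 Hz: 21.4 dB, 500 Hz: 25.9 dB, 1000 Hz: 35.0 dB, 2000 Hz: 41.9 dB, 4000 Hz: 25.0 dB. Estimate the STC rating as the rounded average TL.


Given TL values at each frequency:
  125 Hz: 32.4 dB
  250 Hz: 21.4 dB
  500 Hz: 25.9 dB
  1000 Hz: 35.0 dB
  2000 Hz: 41.9 dB
  4000 Hz: 25.0 dB
Formula: STC ~ round(average of TL values)
Sum = 32.4 + 21.4 + 25.9 + 35.0 + 41.9 + 25.0 = 181.6
Average = 181.6 / 6 = 30.27
Rounded: 30

30


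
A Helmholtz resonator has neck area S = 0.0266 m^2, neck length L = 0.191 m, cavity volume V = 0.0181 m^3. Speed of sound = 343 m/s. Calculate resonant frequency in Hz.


Given values:
  S = 0.0266 m^2, L = 0.191 m, V = 0.0181 m^3, c = 343 m/s
Formula: f = (c / (2*pi)) * sqrt(S / (V * L))
Compute V * L = 0.0181 * 0.191 = 0.0034571
Compute S / (V * L) = 0.0266 / 0.0034571 = 7.6943
Compute sqrt(7.6943) = 2.77386
Compute c / (2*pi) = 343 / 6.283185 = 54.590148
f = 54.590148 * 2.77386 = 151.43

151.43 Hz


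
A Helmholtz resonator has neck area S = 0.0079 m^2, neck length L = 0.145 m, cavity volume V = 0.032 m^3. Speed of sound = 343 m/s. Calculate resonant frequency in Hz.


Given values:
  S = 0.0079 m^2, L = 0.145 m, V = 0.032 m^3, c = 343 m/s
Formula: f = (c / (2*pi)) * sqrt(S / (V * L))
Compute V * L = 0.032 * 0.145 = 0.00464
Compute S / (V * L) = 0.0079 / 0.00464 = 1.7026
Compute sqrt(1.7026) = 1.304837
Compute c / (2*pi) = 343 / 6.283185 = 54.590148
f = 54.590148 * 1.304837 = 71.23

71.23 Hz


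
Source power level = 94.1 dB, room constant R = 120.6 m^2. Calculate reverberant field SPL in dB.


Given values:
  Lw = 94.1 dB, R = 120.6 m^2
Formula: SPL = Lw + 10 * log10(4 / R)
Compute 4 / R = 4 / 120.6 = 0.033167
Compute 10 * log10(0.033167) = -14.7929
SPL = 94.1 + (-14.7929) = 79.31

79.31 dB


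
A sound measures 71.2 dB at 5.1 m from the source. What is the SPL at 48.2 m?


Given values:
  SPL1 = 71.2 dB, r1 = 5.1 m, r2 = 48.2 m
Formula: SPL2 = SPL1 - 20 * log10(r2 / r1)
Compute ratio: r2 / r1 = 48.2 / 5.1 = 9.451
Compute log10: log10(9.451) = 0.975478
Compute drop: 20 * 0.975478 = 19.5096
SPL2 = 71.2 - 19.5096 = 51.69

51.69 dB


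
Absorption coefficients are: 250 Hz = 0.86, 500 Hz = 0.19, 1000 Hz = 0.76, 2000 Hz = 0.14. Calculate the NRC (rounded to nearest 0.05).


Given values:
  a_250 = 0.86, a_500 = 0.19
  a_1000 = 0.76, a_2000 = 0.14
Formula: NRC = (a250 + a500 + a1000 + a2000) / 4
Sum = 0.86 + 0.19 + 0.76 + 0.14 = 1.95
NRC = 1.95 / 4 = 0.4875
Rounded to nearest 0.05: 0.5

0.5


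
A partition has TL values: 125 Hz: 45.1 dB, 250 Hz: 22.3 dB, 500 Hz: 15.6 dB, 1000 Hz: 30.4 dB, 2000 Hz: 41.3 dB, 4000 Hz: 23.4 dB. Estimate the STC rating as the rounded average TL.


Given TL values at each frequency:
  125 Hz: 45.1 dB
  250 Hz: 22.3 dB
  500 Hz: 15.6 dB
  1000 Hz: 30.4 dB
  2000 Hz: 41.3 dB
  4000 Hz: 23.4 dB
Formula: STC ~ round(average of TL values)
Sum = 45.1 + 22.3 + 15.6 + 30.4 + 41.3 + 23.4 = 178.1
Average = 178.1 / 6 = 29.68
Rounded: 30

30


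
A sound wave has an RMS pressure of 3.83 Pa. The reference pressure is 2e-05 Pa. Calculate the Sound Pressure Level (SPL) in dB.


Given values:
  p = 3.83 Pa
  p_ref = 2e-05 Pa
Formula: SPL = 20 * log10(p / p_ref)
Compute ratio: p / p_ref = 3.83 / 2e-05 = 191500
Compute log10: log10(191500) = 5.282169
Multiply: SPL = 20 * 5.282169 = 105.64

105.64 dB


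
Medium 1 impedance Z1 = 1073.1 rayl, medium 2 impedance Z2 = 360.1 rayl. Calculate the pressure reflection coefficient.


Given values:
  Z1 = 1073.1 rayl, Z2 = 360.1 rayl
Formula: R = (Z2 - Z1) / (Z2 + Z1)
Numerator: Z2 - Z1 = 360.1 - 1073.1 = -713.0
Denominator: Z2 + Z1 = 360.1 + 1073.1 = 1433.2
R = -713.0 / 1433.2 = -0.4975

-0.4975


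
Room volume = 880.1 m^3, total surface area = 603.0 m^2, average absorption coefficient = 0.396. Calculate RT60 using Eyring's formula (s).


Given values:
  V = 880.1 m^3, S = 603.0 m^2, alpha = 0.396
Formula: RT60 = 0.161 * V / (-S * ln(1 - alpha))
Compute ln(1 - 0.396) = ln(0.604) = -0.504181
Denominator: -603.0 * -0.504181 = 304.0211
Numerator: 0.161 * 880.1 = 141.6961
RT60 = 141.6961 / 304.0211 = 0.466

0.466 s


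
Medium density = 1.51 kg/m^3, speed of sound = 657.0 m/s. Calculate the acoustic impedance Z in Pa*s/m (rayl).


Given values:
  rho = 1.51 kg/m^3
  c = 657.0 m/s
Formula: Z = rho * c
Z = 1.51 * 657.0
Z = 992.07

992.07 rayl


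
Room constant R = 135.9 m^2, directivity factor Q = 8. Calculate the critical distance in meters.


Given values:
  R = 135.9 m^2, Q = 8
Formula: d_c = 0.141 * sqrt(Q * R)
Compute Q * R = 8 * 135.9 = 1087.2
Compute sqrt(1087.2) = 32.9727
d_c = 0.141 * 32.9727 = 4.649

4.649 m


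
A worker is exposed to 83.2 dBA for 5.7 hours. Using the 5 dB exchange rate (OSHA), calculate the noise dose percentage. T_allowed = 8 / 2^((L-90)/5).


Given values:
  L = 83.2 dBA, T = 5.7 hours
Formula: T_allowed = 8 / 2^((L - 90) / 5)
Compute exponent: (83.2 - 90) / 5 = -1.36
Compute 2^(-1.36) = 0.389582
T_allowed = 8 / 0.389582 = 20.53483 hours
Dose = (T / T_allowed) * 100
Dose = (5.7 / 20.53483) * 100 = 27.76

27.76 %


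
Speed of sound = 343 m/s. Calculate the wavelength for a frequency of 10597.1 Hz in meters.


Given values:
  c = 343 m/s, f = 10597.1 Hz
Formula: lambda = c / f
lambda = 343 / 10597.1
lambda = 0.0324

0.0324 m


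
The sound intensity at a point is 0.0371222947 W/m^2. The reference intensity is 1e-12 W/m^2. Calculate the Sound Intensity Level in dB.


Given values:
  I = 0.0371222947 W/m^2
  I_ref = 1e-12 W/m^2
Formula: SIL = 10 * log10(I / I_ref)
Compute ratio: I / I_ref = 37122294700
Compute log10: log10(37122294700) = 10.569635
Multiply: SIL = 10 * 10.569635 = 105.7

105.7 dB


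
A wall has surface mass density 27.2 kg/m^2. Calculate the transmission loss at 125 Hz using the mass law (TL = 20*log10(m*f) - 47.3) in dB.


Given values:
  m = 27.2 kg/m^2, f = 125 Hz
Formula: TL = 20 * log10(m * f) - 47.3
Compute m * f = 27.2 * 125 = 3400.0
Compute log10(3400.0) = 3.531479
Compute 20 * 3.531479 = 70.6296
TL = 70.6296 - 47.3 = 23.33

23.33 dB


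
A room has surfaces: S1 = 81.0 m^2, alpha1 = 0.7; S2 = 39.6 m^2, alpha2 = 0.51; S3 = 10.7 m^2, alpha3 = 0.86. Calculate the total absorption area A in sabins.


Given surfaces:
  Surface 1: 81.0 * 0.7 = 56.7
  Surface 2: 39.6 * 0.51 = 20.196
  Surface 3: 10.7 * 0.86 = 9.202
Formula: A = sum(Si * alpha_i)
A = 56.7 + 20.196 + 9.202
A = 86.1

86.1 sabins


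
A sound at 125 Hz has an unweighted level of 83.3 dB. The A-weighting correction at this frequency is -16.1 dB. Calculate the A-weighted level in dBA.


Given values:
  SPL = 83.3 dB
  A-weighting at 125 Hz = -16.1 dB
Formula: L_A = SPL + A_weight
L_A = 83.3 + (-16.1)
L_A = 67.2

67.2 dBA


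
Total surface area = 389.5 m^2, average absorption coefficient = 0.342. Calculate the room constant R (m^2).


Given values:
  S = 389.5 m^2, alpha = 0.342
Formula: R = S * alpha / (1 - alpha)
Numerator: 389.5 * 0.342 = 133.209
Denominator: 1 - 0.342 = 0.658
R = 133.209 / 0.658 = 202.45

202.45 m^2


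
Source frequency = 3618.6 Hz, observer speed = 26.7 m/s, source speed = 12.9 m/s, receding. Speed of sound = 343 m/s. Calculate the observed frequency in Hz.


Given values:
  f_s = 3618.6 Hz, v_o = 26.7 m/s, v_s = 12.9 m/s
  Direction: receding
Formula: f_o = f_s * (c - v_o) / (c + v_s)
Numerator: c - v_o = 343 - 26.7 = 316.3
Denominator: c + v_s = 343 + 12.9 = 355.9
f_o = 3618.6 * 316.3 / 355.9 = 3215.97

3215.97 Hz


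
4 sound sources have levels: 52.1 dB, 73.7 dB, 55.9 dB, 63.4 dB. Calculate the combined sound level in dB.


Formula: L_total = 10 * log10( sum(10^(Li/10)) )
  Source 1: 10^(52.1/10) = 162181.0097
  Source 2: 10^(73.7/10) = 23442288.1532
  Source 3: 10^(55.9/10) = 389045.145
  Source 4: 10^(63.4/10) = 2187761.6239
Sum of linear values = 26181275.9318
L_total = 10 * log10(26181275.9318) = 74.18

74.18 dB


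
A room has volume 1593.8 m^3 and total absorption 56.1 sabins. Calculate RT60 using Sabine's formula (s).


Given values:
  V = 1593.8 m^3
  A = 56.1 sabins
Formula: RT60 = 0.161 * V / A
Numerator: 0.161 * 1593.8 = 256.6018
RT60 = 256.6018 / 56.1 = 4.574

4.574 s


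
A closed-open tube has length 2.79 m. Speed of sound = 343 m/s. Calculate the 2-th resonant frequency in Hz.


Given values:
  Tube type: closed-open, L = 2.79 m, c = 343 m/s, n = 2
Formula: f_n = (2n - 1) * c / (4 * L)
Compute 2n - 1 = 2*2 - 1 = 3
Compute 4 * L = 4 * 2.79 = 11.16
f = 3 * 343 / 11.16
f = 92.2

92.2 Hz


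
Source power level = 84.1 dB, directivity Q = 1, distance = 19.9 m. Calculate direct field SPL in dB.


Given values:
  Lw = 84.1 dB, Q = 1, r = 19.9 m
Formula: SPL = Lw + 10 * log10(Q / (4 * pi * r^2))
Compute 4 * pi * r^2 = 4 * pi * 19.9^2 = 4976.4084
Compute Q / denom = 1 / 4976.4084 = 0.00020095
Compute 10 * log10(0.00020095) = -36.9691
SPL = 84.1 + (-36.9691) = 47.13

47.13 dB


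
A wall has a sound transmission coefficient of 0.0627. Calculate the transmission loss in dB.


Given values:
  tau = 0.0627
Formula: TL = 10 * log10(1 / tau)
Compute 1 / tau = 1 / 0.0627 = 15.949
Compute log10(15.949) = 1.202733
TL = 10 * 1.202733 = 12.03

12.03 dB


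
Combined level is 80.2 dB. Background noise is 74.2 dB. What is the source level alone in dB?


Given values:
  L_total = 80.2 dB, L_bg = 74.2 dB
Formula: L_source = 10 * log10(10^(L_total/10) - 10^(L_bg/10))
Convert to linear:
  10^(80.2/10) = 104712854.8051
  10^(74.2/10) = 26302679.919
Difference: 104712854.8051 - 26302679.919 = 78410174.8861
L_source = 10 * log10(78410174.8861) = 78.94

78.94 dB


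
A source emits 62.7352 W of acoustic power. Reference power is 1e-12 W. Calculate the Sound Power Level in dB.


Given values:
  W = 62.7352 W
  W_ref = 1e-12 W
Formula: SWL = 10 * log10(W / W_ref)
Compute ratio: W / W_ref = 62735200000000
Compute log10: log10(62735200000000) = 13.797511
Multiply: SWL = 10 * 13.797511 = 137.98

137.98 dB


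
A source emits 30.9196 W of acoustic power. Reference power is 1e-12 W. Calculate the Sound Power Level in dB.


Given values:
  W = 30.9196 W
  W_ref = 1e-12 W
Formula: SWL = 10 * log10(W / W_ref)
Compute ratio: W / W_ref = 30919600000000
Compute log10: log10(30919600000000) = 13.490234
Multiply: SWL = 10 * 13.490234 = 134.9

134.9 dB


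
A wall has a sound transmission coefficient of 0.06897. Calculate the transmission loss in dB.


Given values:
  tau = 0.06897
Formula: TL = 10 * log10(1 / tau)
Compute 1 / tau = 1 / 0.06897 = 14.4991
Compute log10(14.4991) = 1.161341
TL = 10 * 1.161341 = 11.61

11.61 dB


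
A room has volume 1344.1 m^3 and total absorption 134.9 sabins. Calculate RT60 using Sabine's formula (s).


Given values:
  V = 1344.1 m^3
  A = 134.9 sabins
Formula: RT60 = 0.161 * V / A
Numerator: 0.161 * 1344.1 = 216.4001
RT60 = 216.4001 / 134.9 = 1.604

1.604 s


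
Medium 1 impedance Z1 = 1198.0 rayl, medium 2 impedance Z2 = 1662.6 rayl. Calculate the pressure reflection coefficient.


Given values:
  Z1 = 1198.0 rayl, Z2 = 1662.6 rayl
Formula: R = (Z2 - Z1) / (Z2 + Z1)
Numerator: Z2 - Z1 = 1662.6 - 1198.0 = 464.6
Denominator: Z2 + Z1 = 1662.6 + 1198.0 = 2860.6
R = 464.6 / 2860.6 = 0.1624

0.1624


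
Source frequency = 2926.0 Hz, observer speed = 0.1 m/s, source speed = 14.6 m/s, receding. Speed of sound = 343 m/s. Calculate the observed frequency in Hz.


Given values:
  f_s = 2926.0 Hz, v_o = 0.1 m/s, v_s = 14.6 m/s
  Direction: receding
Formula: f_o = f_s * (c - v_o) / (c + v_s)
Numerator: c - v_o = 343 - 0.1 = 342.9
Denominator: c + v_s = 343 + 14.6 = 357.6
f_o = 2926.0 * 342.9 / 357.6 = 2805.72

2805.72 Hz


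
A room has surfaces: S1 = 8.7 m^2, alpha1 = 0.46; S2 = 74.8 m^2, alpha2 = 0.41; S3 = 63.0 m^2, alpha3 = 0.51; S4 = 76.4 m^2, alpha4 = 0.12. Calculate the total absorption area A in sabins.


Given surfaces:
  Surface 1: 8.7 * 0.46 = 4.002
  Surface 2: 74.8 * 0.41 = 30.668
  Surface 3: 63.0 * 0.51 = 32.13
  Surface 4: 76.4 * 0.12 = 9.168
Formula: A = sum(Si * alpha_i)
A = 4.002 + 30.668 + 32.13 + 9.168
A = 75.97

75.97 sabins


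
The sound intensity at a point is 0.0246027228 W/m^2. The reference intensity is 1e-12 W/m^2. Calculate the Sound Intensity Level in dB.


Given values:
  I = 0.0246027228 W/m^2
  I_ref = 1e-12 W/m^2
Formula: SIL = 10 * log10(I / I_ref)
Compute ratio: I / I_ref = 24602722800
Compute log10: log10(24602722800) = 10.390983
Multiply: SIL = 10 * 10.390983 = 103.91

103.91 dB


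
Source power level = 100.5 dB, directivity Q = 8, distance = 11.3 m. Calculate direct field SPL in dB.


Given values:
  Lw = 100.5 dB, Q = 8, r = 11.3 m
Formula: SPL = Lw + 10 * log10(Q / (4 * pi * r^2))
Compute 4 * pi * r^2 = 4 * pi * 11.3^2 = 1604.5999
Compute Q / denom = 8 / 1604.5999 = 0.00498567
Compute 10 * log10(0.00498567) = -23.0228
SPL = 100.5 + (-23.0228) = 77.48

77.48 dB


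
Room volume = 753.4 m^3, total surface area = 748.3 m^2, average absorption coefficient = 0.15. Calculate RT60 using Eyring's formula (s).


Given values:
  V = 753.4 m^3, S = 748.3 m^2, alpha = 0.15
Formula: RT60 = 0.161 * V / (-S * ln(1 - alpha))
Compute ln(1 - 0.15) = ln(0.85) = -0.162519
Denominator: -748.3 * -0.162519 = 121.613
Numerator: 0.161 * 753.4 = 121.2974
RT60 = 121.2974 / 121.613 = 0.997

0.997 s


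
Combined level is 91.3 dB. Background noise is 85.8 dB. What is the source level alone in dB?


Given values:
  L_total = 91.3 dB, L_bg = 85.8 dB
Formula: L_source = 10 * log10(10^(L_total/10) - 10^(L_bg/10))
Convert to linear:
  10^(91.3/10) = 1348962882.5917
  10^(85.8/10) = 380189396.3206
Difference: 1348962882.5917 - 380189396.3206 = 968773486.2711
L_source = 10 * log10(968773486.2711) = 89.86

89.86 dB


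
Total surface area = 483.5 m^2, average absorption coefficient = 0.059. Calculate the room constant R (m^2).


Given values:
  S = 483.5 m^2, alpha = 0.059
Formula: R = S * alpha / (1 - alpha)
Numerator: 483.5 * 0.059 = 28.5265
Denominator: 1 - 0.059 = 0.941
R = 28.5265 / 0.941 = 30.32

30.32 m^2


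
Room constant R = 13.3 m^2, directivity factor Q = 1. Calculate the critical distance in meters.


Given values:
  R = 13.3 m^2, Q = 1
Formula: d_c = 0.141 * sqrt(Q * R)
Compute Q * R = 1 * 13.3 = 13.3
Compute sqrt(13.3) = 3.6469
d_c = 0.141 * 3.6469 = 0.514

0.514 m


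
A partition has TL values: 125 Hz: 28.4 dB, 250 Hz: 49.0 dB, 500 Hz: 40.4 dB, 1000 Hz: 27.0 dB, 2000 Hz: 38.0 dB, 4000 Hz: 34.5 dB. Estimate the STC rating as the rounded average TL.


Given TL values at each frequency:
  125 Hz: 28.4 dB
  250 Hz: 49.0 dB
  500 Hz: 40.4 dB
  1000 Hz: 27.0 dB
  2000 Hz: 38.0 dB
  4000 Hz: 34.5 dB
Formula: STC ~ round(average of TL values)
Sum = 28.4 + 49.0 + 40.4 + 27.0 + 38.0 + 34.5 = 217.3
Average = 217.3 / 6 = 36.22
Rounded: 36

36


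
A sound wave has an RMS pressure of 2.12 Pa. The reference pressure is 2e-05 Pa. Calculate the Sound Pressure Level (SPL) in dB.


Given values:
  p = 2.12 Pa
  p_ref = 2e-05 Pa
Formula: SPL = 20 * log10(p / p_ref)
Compute ratio: p / p_ref = 2.12 / 2e-05 = 106000
Compute log10: log10(106000) = 5.025306
Multiply: SPL = 20 * 5.025306 = 100.51

100.51 dB


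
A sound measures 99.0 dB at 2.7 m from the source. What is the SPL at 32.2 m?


Given values:
  SPL1 = 99.0 dB, r1 = 2.7 m, r2 = 32.2 m
Formula: SPL2 = SPL1 - 20 * log10(r2 / r1)
Compute ratio: r2 / r1 = 32.2 / 2.7 = 11.9259
Compute log10: log10(11.9259) = 1.076491
Compute drop: 20 * 1.076491 = 21.5298
SPL2 = 99.0 - 21.5298 = 77.47

77.47 dB


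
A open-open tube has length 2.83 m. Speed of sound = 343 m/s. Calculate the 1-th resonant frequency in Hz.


Given values:
  Tube type: open-open, L = 2.83 m, c = 343 m/s, n = 1
Formula: f_n = n * c / (2 * L)
Compute 2 * L = 2 * 2.83 = 5.66
f = 1 * 343 / 5.66
f = 60.6

60.6 Hz


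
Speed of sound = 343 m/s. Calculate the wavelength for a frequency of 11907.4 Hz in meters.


Given values:
  c = 343 m/s, f = 11907.4 Hz
Formula: lambda = c / f
lambda = 343 / 11907.4
lambda = 0.0288

0.0288 m


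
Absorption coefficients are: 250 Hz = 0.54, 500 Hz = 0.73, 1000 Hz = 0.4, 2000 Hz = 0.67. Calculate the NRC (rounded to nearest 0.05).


Given values:
  a_250 = 0.54, a_500 = 0.73
  a_1000 = 0.4, a_2000 = 0.67
Formula: NRC = (a250 + a500 + a1000 + a2000) / 4
Sum = 0.54 + 0.73 + 0.4 + 0.67 = 2.34
NRC = 2.34 / 4 = 0.585
Rounded to nearest 0.05: 0.6

0.6


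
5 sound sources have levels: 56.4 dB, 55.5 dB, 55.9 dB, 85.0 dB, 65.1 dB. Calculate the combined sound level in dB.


Formula: L_total = 10 * log10( sum(10^(Li/10)) )
  Source 1: 10^(56.4/10) = 436515.8322
  Source 2: 10^(55.5/10) = 354813.3892
  Source 3: 10^(55.9/10) = 389045.145
  Source 4: 10^(85.0/10) = 316227766.0168
  Source 5: 10^(65.1/10) = 3235936.5693
Sum of linear values = 320644076.9525
L_total = 10 * log10(320644076.9525) = 85.06

85.06 dB


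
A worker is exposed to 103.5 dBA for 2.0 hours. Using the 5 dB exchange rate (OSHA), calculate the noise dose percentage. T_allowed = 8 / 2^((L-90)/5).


Given values:
  L = 103.5 dBA, T = 2.0 hours
Formula: T_allowed = 8 / 2^((L - 90) / 5)
Compute exponent: (103.5 - 90) / 5 = 2.7
Compute 2^(2.7) = 6.498019
T_allowed = 8 / 6.498019 = 1.231144 hours
Dose = (T / T_allowed) * 100
Dose = (2.0 / 1.231144) * 100 = 162.45

162.45 %


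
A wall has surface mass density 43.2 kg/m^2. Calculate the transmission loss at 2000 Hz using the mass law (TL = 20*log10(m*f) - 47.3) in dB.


Given values:
  m = 43.2 kg/m^2, f = 2000 Hz
Formula: TL = 20 * log10(m * f) - 47.3
Compute m * f = 43.2 * 2000 = 86400.0
Compute log10(86400.0) = 4.936514
Compute 20 * 4.936514 = 98.7303
TL = 98.7303 - 47.3 = 51.43

51.43 dB


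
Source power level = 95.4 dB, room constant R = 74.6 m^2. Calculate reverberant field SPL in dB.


Given values:
  Lw = 95.4 dB, R = 74.6 m^2
Formula: SPL = Lw + 10 * log10(4 / R)
Compute 4 / R = 4 / 74.6 = 0.053619
Compute 10 * log10(0.053619) = -12.7068
SPL = 95.4 + (-12.7068) = 82.69

82.69 dB


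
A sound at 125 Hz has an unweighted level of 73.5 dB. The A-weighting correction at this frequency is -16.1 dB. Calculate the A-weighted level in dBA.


Given values:
  SPL = 73.5 dB
  A-weighting at 125 Hz = -16.1 dB
Formula: L_A = SPL + A_weight
L_A = 73.5 + (-16.1)
L_A = 57.4

57.4 dBA


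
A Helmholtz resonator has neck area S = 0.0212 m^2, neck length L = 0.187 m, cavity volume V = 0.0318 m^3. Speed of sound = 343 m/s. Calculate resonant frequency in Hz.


Given values:
  S = 0.0212 m^2, L = 0.187 m, V = 0.0318 m^3, c = 343 m/s
Formula: f = (c / (2*pi)) * sqrt(S / (V * L))
Compute V * L = 0.0318 * 0.187 = 0.0059466
Compute S / (V * L) = 0.0212 / 0.0059466 = 3.5651
Compute sqrt(3.5651) = 1.888147
Compute c / (2*pi) = 343 / 6.283185 = 54.590148
f = 54.590148 * 1.888147 = 103.07

103.07 Hz


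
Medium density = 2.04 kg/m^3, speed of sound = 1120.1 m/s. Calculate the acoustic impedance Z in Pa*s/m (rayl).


Given values:
  rho = 2.04 kg/m^3
  c = 1120.1 m/s
Formula: Z = rho * c
Z = 2.04 * 1120.1
Z = 2285.0

2285.0 rayl


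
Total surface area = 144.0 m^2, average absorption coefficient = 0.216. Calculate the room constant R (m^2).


Given values:
  S = 144.0 m^2, alpha = 0.216
Formula: R = S * alpha / (1 - alpha)
Numerator: 144.0 * 0.216 = 31.104
Denominator: 1 - 0.216 = 0.784
R = 31.104 / 0.784 = 39.67

39.67 m^2


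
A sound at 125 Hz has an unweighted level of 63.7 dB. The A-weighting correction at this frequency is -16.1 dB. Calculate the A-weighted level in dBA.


Given values:
  SPL = 63.7 dB
  A-weighting at 125 Hz = -16.1 dB
Formula: L_A = SPL + A_weight
L_A = 63.7 + (-16.1)
L_A = 47.6

47.6 dBA


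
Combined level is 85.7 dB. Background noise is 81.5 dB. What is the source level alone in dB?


Given values:
  L_total = 85.7 dB, L_bg = 81.5 dB
Formula: L_source = 10 * log10(10^(L_total/10) - 10^(L_bg/10))
Convert to linear:
  10^(85.7/10) = 371535229.0972
  10^(81.5/10) = 141253754.4623
Difference: 371535229.0972 - 141253754.4623 = 230281474.6349
L_source = 10 * log10(230281474.6349) = 83.62

83.62 dB


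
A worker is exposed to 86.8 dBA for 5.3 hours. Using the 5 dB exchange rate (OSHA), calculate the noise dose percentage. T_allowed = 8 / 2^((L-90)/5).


Given values:
  L = 86.8 dBA, T = 5.3 hours
Formula: T_allowed = 8 / 2^((L - 90) / 5)
Compute exponent: (86.8 - 90) / 5 = -0.64
Compute 2^(-0.64) = 0.641713
T_allowed = 8 / 0.641713 = 12.466632 hours
Dose = (T / T_allowed) * 100
Dose = (5.3 / 12.466632) * 100 = 42.51

42.51 %


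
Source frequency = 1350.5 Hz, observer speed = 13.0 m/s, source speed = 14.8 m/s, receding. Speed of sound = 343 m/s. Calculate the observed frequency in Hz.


Given values:
  f_s = 1350.5 Hz, v_o = 13.0 m/s, v_s = 14.8 m/s
  Direction: receding
Formula: f_o = f_s * (c - v_o) / (c + v_s)
Numerator: c - v_o = 343 - 13.0 = 330.0
Denominator: c + v_s = 343 + 14.8 = 357.8
f_o = 1350.5 * 330.0 / 357.8 = 1245.57

1245.57 Hz


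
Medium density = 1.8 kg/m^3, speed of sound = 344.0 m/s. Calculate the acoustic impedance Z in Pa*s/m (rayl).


Given values:
  rho = 1.8 kg/m^3
  c = 344.0 m/s
Formula: Z = rho * c
Z = 1.8 * 344.0
Z = 619.2

619.2 rayl


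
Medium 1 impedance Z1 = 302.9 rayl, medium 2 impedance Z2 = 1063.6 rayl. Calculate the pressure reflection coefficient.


Given values:
  Z1 = 302.9 rayl, Z2 = 1063.6 rayl
Formula: R = (Z2 - Z1) / (Z2 + Z1)
Numerator: Z2 - Z1 = 1063.6 - 302.9 = 760.7
Denominator: Z2 + Z1 = 1063.6 + 302.9 = 1366.5
R = 760.7 / 1366.5 = 0.5567

0.5567


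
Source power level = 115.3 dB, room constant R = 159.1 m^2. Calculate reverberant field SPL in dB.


Given values:
  Lw = 115.3 dB, R = 159.1 m^2
Formula: SPL = Lw + 10 * log10(4 / R)
Compute 4 / R = 4 / 159.1 = 0.025141
Compute 10 * log10(0.025141) = -15.9962
SPL = 115.3 + (-15.9962) = 99.3

99.3 dB


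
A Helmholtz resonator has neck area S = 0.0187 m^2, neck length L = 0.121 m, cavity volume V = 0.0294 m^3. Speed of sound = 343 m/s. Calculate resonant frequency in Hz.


Given values:
  S = 0.0187 m^2, L = 0.121 m, V = 0.0294 m^3, c = 343 m/s
Formula: f = (c / (2*pi)) * sqrt(S / (V * L))
Compute V * L = 0.0294 * 0.121 = 0.0035574
Compute S / (V * L) = 0.0187 / 0.0035574 = 5.2566
Compute sqrt(5.2566) = 2.292728
Compute c / (2*pi) = 343 / 6.283185 = 54.590148
f = 54.590148 * 2.292728 = 125.16

125.16 Hz


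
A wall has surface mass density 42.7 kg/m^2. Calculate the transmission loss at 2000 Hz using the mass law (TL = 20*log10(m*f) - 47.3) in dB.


Given values:
  m = 42.7 kg/m^2, f = 2000 Hz
Formula: TL = 20 * log10(m * f) - 47.3
Compute m * f = 42.7 * 2000 = 85400.0
Compute log10(85400.0) = 4.931458
Compute 20 * 4.931458 = 98.6292
TL = 98.6292 - 47.3 = 51.33

51.33 dB


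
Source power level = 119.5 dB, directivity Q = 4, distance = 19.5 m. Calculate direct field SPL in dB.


Given values:
  Lw = 119.5 dB, Q = 4, r = 19.5 m
Formula: SPL = Lw + 10 * log10(Q / (4 * pi * r^2))
Compute 4 * pi * r^2 = 4 * pi * 19.5^2 = 4778.3624
Compute Q / denom = 4 / 4778.3624 = 0.00083711
Compute 10 * log10(0.00083711) = -30.7722
SPL = 119.5 + (-30.7722) = 88.73

88.73 dB


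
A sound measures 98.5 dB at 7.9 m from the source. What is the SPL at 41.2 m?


Given values:
  SPL1 = 98.5 dB, r1 = 7.9 m, r2 = 41.2 m
Formula: SPL2 = SPL1 - 20 * log10(r2 / r1)
Compute ratio: r2 / r1 = 41.2 / 7.9 = 5.2152
Compute log10: log10(5.2152) = 0.717271
Compute drop: 20 * 0.717271 = 14.3454
SPL2 = 98.5 - 14.3454 = 84.15

84.15 dB


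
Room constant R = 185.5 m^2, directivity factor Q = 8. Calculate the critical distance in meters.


Given values:
  R = 185.5 m^2, Q = 8
Formula: d_c = 0.141 * sqrt(Q * R)
Compute Q * R = 8 * 185.5 = 1484.0
Compute sqrt(1484.0) = 38.5227
d_c = 0.141 * 38.5227 = 5.432

5.432 m


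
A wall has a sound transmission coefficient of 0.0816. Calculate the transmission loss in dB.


Given values:
  tau = 0.0816
Formula: TL = 10 * log10(1 / tau)
Compute 1 / tau = 1 / 0.0816 = 12.2549
Compute log10(12.2549) = 1.08831
TL = 10 * 1.08831 = 10.88

10.88 dB


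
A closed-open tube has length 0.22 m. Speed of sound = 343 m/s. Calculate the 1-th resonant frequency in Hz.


Given values:
  Tube type: closed-open, L = 0.22 m, c = 343 m/s, n = 1
Formula: f_n = (2n - 1) * c / (4 * L)
Compute 2n - 1 = 2*1 - 1 = 1
Compute 4 * L = 4 * 0.22 = 0.88
f = 1 * 343 / 0.88
f = 389.77

389.77 Hz


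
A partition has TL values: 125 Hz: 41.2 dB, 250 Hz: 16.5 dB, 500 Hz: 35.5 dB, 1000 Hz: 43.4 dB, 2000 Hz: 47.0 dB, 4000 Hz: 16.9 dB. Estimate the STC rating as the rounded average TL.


Given TL values at each frequency:
  125 Hz: 41.2 dB
  250 Hz: 16.5 dB
  500 Hz: 35.5 dB
  1000 Hz: 43.4 dB
  2000 Hz: 47.0 dB
  4000 Hz: 16.9 dB
Formula: STC ~ round(average of TL values)
Sum = 41.2 + 16.5 + 35.5 + 43.4 + 47.0 + 16.9 = 200.5
Average = 200.5 / 6 = 33.42
Rounded: 33

33


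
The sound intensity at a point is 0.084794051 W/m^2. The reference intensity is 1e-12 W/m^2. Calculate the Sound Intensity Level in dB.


Given values:
  I = 0.084794051 W/m^2
  I_ref = 1e-12 W/m^2
Formula: SIL = 10 * log10(I / I_ref)
Compute ratio: I / I_ref = 84794051000
Compute log10: log10(84794051000) = 10.928365
Multiply: SIL = 10 * 10.928365 = 109.28

109.28 dB


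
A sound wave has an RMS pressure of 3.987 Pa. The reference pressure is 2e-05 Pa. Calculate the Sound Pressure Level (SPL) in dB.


Given values:
  p = 3.987 Pa
  p_ref = 2e-05 Pa
Formula: SPL = 20 * log10(p / p_ref)
Compute ratio: p / p_ref = 3.987 / 2e-05 = 199350
Compute log10: log10(199350) = 5.299616
Multiply: SPL = 20 * 5.299616 = 105.99

105.99 dB


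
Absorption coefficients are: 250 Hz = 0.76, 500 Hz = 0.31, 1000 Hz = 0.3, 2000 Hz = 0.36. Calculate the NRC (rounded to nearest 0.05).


Given values:
  a_250 = 0.76, a_500 = 0.31
  a_1000 = 0.3, a_2000 = 0.36
Formula: NRC = (a250 + a500 + a1000 + a2000) / 4
Sum = 0.76 + 0.31 + 0.3 + 0.36 = 1.73
NRC = 1.73 / 4 = 0.4325
Rounded to nearest 0.05: 0.45

0.45


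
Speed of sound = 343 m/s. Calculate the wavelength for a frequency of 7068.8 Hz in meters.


Given values:
  c = 343 m/s, f = 7068.8 Hz
Formula: lambda = c / f
lambda = 343 / 7068.8
lambda = 0.0485

0.0485 m


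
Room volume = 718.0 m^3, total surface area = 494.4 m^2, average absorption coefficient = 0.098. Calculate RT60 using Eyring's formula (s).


Given values:
  V = 718.0 m^3, S = 494.4 m^2, alpha = 0.098
Formula: RT60 = 0.161 * V / (-S * ln(1 - alpha))
Compute ln(1 - 0.098) = ln(0.902) = -0.103141
Denominator: -494.4 * -0.103141 = 50.9929
Numerator: 0.161 * 718.0 = 115.598
RT60 = 115.598 / 50.9929 = 2.267

2.267 s


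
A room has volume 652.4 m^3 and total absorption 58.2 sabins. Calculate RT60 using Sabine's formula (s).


Given values:
  V = 652.4 m^3
  A = 58.2 sabins
Formula: RT60 = 0.161 * V / A
Numerator: 0.161 * 652.4 = 105.0364
RT60 = 105.0364 / 58.2 = 1.805

1.805 s


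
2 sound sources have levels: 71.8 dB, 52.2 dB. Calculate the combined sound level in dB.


Formula: L_total = 10 * log10( sum(10^(Li/10)) )
  Source 1: 10^(71.8/10) = 15135612.4844
  Source 2: 10^(52.2/10) = 165958.6907
Sum of linear values = 15301571.1751
L_total = 10 * log10(15301571.1751) = 71.85

71.85 dB


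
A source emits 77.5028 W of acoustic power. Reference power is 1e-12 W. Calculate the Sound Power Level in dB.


Given values:
  W = 77.5028 W
  W_ref = 1e-12 W
Formula: SWL = 10 * log10(W / W_ref)
Compute ratio: W / W_ref = 77502800000000
Compute log10: log10(77502800000000) = 13.889317
Multiply: SWL = 10 * 13.889317 = 138.89

138.89 dB


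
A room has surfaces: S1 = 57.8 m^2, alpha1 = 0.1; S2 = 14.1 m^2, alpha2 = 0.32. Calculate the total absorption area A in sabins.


Given surfaces:
  Surface 1: 57.8 * 0.1 = 5.78
  Surface 2: 14.1 * 0.32 = 4.512
Formula: A = sum(Si * alpha_i)
A = 5.78 + 4.512
A = 10.29

10.29 sabins
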